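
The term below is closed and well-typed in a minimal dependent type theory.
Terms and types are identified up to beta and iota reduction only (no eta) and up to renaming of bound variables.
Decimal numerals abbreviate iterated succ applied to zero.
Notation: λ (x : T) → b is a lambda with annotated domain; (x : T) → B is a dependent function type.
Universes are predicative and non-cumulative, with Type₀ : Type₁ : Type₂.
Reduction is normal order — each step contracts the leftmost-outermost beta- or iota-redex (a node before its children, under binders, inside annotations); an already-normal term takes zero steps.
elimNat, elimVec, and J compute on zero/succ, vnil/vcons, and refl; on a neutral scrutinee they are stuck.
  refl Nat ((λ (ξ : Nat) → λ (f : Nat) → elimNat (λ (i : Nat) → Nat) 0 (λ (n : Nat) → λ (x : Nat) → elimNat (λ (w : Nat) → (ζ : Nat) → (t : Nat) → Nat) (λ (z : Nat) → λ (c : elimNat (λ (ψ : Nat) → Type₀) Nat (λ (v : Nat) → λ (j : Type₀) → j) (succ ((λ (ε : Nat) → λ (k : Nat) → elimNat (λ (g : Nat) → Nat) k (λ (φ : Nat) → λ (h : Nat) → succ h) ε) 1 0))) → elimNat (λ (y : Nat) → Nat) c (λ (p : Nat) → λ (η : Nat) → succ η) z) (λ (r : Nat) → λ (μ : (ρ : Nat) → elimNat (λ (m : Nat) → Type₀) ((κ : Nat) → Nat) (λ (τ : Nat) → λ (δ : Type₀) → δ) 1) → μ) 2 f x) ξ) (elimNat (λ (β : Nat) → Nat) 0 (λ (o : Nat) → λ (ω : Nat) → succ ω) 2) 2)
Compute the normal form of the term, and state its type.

resulting normal form:
  refl Nat 4
the term's type:
  Eq Nat 4 4
observation: 32 normal-order steps separate the term from its normal form.


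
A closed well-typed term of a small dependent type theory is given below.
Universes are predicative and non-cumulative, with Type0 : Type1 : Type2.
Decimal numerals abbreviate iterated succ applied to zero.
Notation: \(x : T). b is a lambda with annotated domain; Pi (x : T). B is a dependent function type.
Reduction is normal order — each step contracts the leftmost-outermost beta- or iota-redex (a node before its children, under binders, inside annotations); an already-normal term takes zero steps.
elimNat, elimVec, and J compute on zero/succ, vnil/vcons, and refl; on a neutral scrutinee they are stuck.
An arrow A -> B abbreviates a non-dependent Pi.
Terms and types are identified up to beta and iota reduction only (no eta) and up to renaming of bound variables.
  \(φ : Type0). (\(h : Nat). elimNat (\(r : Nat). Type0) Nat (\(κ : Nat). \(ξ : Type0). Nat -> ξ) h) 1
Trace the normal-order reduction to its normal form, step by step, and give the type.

normal-order reduction:
  \(φ : Type0). (\(h : Nat). elimNat (\(r : Nat). Type0) Nat (\(κ : Nat). \(ξ : Type0). Nat -> ξ) h) 1
  ~> \(φ : Type0). elimNat (\(h : Nat). Type0) Nat (\(r : Nat). \(κ : Type0). Nat -> κ) 1
  ~> \(φ : Type0). (\(h : Nat). \(r : Type0). Nat -> r) 0 (elimNat (\(κ : Nat). Type0) Nat (\(ξ : Nat). \(τ : Type0). Nat -> τ) 0)
  ~> \(φ : Type0). (\(h : Type0). Nat -> h) (elimNat (\(r : Nat). Type0) Nat (\(κ : Nat). \(ξ : Type0). Nat -> ξ) 0)
  ~> \(φ : Type0). Nat -> elimNat (\(h : Nat). Type0) Nat (\(r : Nat). \(κ : Type0). Nat -> κ) 0
  ~> \(φ : Type0). Nat -> Nat
type:
  Type0 -> Type0


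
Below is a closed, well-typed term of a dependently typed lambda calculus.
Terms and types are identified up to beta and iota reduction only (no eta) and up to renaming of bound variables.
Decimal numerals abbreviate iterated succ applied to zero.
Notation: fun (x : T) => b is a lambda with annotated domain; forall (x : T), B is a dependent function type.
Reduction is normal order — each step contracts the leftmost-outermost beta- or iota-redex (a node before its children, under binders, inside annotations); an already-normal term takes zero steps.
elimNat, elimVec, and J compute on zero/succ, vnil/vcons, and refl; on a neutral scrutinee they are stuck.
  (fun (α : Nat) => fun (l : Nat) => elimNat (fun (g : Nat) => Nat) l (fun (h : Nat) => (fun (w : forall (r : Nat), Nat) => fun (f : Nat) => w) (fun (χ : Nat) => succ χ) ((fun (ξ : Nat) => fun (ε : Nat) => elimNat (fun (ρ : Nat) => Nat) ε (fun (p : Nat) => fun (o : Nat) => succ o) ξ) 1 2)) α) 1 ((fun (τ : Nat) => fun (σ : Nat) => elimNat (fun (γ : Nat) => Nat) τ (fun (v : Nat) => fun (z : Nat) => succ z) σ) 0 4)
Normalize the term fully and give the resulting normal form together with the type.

resulting normal form:
  5
inferred type:
  Nat


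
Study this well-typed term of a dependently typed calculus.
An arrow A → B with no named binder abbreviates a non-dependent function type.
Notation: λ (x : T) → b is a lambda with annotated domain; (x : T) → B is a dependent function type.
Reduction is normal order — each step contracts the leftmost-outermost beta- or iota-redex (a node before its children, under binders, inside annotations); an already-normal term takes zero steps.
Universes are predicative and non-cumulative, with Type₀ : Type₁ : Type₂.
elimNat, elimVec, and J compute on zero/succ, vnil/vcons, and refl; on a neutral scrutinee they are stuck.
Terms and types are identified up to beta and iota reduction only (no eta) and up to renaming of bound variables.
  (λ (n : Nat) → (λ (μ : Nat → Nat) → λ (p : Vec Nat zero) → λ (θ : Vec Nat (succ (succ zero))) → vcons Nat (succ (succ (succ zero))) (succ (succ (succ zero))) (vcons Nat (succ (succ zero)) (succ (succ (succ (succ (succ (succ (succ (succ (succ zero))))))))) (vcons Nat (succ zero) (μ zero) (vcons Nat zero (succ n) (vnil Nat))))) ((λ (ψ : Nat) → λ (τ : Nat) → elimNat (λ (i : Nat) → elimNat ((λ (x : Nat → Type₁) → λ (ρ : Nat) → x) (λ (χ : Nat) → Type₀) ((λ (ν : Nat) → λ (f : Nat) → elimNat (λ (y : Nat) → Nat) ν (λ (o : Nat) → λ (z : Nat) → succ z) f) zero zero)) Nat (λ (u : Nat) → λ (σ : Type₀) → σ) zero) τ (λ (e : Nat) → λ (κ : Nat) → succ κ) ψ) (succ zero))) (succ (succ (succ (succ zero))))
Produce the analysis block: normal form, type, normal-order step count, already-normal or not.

reduced normal form:
  λ (n : Vec Nat zero) → λ (μ : Vec Nat (succ (succ zero))) → vcons Nat (succ (succ (succ zero))) (succ (succ (succ zero))) (vcons Nat (succ (succ zero)) (succ (succ (succ (succ (succ (succ (succ (succ (succ zero))))))))) (vcons Nat (succ zero) (succ zero) (vcons Nat zero (succ (succ (succ (succ (succ zero))))) (vnil Nat))))
type:
  Vec Nat zero → Vec Nat (succ (succ zero)) → Vec Nat (succ (succ (succ (succ zero))))
normal-order step count: 8
started in normal form: no
first redex: a beta-redex


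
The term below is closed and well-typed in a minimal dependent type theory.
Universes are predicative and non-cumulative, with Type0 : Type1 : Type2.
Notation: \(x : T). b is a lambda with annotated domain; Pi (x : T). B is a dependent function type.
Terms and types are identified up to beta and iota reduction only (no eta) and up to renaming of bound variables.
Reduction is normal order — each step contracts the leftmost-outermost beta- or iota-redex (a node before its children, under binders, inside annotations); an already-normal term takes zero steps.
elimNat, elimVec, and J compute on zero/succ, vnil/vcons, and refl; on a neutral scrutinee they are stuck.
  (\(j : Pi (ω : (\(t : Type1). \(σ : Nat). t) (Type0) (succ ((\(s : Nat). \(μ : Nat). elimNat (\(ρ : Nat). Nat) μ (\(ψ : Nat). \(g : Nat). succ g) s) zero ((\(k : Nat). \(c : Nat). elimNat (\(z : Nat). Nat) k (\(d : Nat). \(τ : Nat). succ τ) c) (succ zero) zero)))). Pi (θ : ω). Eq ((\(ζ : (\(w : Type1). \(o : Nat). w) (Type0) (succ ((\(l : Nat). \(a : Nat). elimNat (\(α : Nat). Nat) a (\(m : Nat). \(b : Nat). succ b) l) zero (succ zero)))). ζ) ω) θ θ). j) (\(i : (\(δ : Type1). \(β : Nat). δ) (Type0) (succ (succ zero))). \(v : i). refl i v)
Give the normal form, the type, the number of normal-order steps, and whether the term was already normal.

resulting normal form:
  \(j : Type0). \(ω : j). refl j ω
the term's type:
  Pi (j : Type0). Pi (ω : j). Eq j ω ω
normal-order step count: 3
term was already normal: no
first contracted redex: a beta-redex


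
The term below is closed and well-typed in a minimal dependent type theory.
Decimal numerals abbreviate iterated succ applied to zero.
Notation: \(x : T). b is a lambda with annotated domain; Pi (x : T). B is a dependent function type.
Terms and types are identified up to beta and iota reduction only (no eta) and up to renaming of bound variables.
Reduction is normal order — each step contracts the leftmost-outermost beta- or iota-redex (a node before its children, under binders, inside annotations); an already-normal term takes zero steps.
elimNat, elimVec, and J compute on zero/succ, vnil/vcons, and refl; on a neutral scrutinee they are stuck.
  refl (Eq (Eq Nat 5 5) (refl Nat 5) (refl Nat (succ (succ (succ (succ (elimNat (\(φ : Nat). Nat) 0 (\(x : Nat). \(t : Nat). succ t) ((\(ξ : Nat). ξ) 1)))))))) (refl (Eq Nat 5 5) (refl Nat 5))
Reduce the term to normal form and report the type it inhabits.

resulting normal form:
  refl (Eq (Eq Nat 5 5) (refl Nat 5) (refl Nat 5)) (refl (Eq Nat 5 5) (refl Nat 5))
type:
  Eq (Eq (Eq Nat 5 5) (refl Nat 5) (refl Nat 5)) (refl (Eq Nat 5 5) (refl Nat 5)) (refl (Eq Nat 5 5) (refl Nat 5))


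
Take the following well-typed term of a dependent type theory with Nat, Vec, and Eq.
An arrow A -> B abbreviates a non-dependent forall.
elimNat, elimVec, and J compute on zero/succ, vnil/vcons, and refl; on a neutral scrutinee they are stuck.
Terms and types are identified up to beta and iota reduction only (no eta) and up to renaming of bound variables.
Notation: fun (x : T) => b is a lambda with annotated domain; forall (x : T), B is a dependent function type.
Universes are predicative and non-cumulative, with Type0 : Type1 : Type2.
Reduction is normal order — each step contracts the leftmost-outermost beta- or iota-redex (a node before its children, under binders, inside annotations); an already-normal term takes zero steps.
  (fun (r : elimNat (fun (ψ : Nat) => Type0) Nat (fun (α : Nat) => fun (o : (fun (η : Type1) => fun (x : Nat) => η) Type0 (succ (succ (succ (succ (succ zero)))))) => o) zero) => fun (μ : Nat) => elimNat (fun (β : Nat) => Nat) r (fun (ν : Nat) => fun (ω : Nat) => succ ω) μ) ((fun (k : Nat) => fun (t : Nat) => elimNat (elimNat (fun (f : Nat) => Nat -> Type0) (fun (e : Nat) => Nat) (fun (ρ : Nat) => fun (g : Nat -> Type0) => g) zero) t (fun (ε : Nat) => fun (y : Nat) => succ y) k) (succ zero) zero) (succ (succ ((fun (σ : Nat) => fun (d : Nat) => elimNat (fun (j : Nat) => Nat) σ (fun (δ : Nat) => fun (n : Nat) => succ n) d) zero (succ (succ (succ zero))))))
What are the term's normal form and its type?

reduced normal form:
  succ (succ (succ (succ (succ (succ zero)))))
inferred type:
  Nat


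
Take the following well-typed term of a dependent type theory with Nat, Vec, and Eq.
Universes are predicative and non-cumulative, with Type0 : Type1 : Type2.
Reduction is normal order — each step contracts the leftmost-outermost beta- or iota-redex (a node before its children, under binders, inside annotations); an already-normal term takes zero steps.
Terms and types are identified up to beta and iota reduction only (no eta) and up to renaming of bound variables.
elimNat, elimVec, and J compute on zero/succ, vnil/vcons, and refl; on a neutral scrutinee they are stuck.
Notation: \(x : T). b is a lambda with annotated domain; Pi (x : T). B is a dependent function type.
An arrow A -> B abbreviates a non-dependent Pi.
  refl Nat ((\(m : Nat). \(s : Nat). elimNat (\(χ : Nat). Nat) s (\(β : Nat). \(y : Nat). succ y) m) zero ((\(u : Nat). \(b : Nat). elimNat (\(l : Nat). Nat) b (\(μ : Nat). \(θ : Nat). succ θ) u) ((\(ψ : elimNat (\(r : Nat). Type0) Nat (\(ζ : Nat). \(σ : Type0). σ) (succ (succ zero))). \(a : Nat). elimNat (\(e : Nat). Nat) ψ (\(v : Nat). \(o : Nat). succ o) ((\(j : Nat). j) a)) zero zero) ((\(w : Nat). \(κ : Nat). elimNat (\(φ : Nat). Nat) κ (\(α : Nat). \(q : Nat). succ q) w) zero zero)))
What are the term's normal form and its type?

normal form:
  refl Nat zero
inferred type:
  Eq Nat zero zero
observation: the first redex contracted is a beta-redex; the normal form is reached in 13 normal-order steps.


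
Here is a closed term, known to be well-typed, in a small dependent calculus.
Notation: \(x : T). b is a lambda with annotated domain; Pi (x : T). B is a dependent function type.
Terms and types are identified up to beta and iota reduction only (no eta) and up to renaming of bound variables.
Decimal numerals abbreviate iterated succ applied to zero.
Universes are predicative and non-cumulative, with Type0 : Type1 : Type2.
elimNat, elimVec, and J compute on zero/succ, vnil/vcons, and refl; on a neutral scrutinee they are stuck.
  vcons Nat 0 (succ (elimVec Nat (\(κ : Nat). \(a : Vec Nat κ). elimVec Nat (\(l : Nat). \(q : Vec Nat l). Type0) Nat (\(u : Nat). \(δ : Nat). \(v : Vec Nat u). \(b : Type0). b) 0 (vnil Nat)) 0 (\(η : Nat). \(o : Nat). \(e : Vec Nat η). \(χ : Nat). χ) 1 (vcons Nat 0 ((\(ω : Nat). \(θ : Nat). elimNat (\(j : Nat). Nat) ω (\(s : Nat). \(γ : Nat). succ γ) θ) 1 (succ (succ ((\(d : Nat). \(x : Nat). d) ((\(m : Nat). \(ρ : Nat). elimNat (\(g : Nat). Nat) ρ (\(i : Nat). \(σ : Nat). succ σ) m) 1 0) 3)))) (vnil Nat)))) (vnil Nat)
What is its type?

inferred type:
  Vec Nat 1


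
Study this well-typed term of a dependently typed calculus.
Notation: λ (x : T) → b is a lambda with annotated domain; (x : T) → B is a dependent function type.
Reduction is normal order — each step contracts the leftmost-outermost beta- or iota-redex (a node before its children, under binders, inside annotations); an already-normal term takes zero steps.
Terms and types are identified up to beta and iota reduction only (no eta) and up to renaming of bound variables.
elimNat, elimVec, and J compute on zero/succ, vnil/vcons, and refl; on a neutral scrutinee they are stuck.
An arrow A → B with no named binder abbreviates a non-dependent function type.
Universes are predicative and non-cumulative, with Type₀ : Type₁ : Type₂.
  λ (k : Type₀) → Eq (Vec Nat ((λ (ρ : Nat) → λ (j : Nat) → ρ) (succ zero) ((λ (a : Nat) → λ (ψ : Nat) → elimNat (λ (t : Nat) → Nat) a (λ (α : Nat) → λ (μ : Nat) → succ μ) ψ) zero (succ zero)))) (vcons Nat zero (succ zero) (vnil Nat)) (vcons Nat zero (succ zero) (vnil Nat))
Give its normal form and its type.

resulting normal form:
  λ (k : Type₀) → Eq (Vec Nat (succ zero)) (vcons Nat zero (succ zero) (vnil Nat)) (vcons Nat zero (succ zero) (vnil Nat))
type:
  Type₀ → Type₀


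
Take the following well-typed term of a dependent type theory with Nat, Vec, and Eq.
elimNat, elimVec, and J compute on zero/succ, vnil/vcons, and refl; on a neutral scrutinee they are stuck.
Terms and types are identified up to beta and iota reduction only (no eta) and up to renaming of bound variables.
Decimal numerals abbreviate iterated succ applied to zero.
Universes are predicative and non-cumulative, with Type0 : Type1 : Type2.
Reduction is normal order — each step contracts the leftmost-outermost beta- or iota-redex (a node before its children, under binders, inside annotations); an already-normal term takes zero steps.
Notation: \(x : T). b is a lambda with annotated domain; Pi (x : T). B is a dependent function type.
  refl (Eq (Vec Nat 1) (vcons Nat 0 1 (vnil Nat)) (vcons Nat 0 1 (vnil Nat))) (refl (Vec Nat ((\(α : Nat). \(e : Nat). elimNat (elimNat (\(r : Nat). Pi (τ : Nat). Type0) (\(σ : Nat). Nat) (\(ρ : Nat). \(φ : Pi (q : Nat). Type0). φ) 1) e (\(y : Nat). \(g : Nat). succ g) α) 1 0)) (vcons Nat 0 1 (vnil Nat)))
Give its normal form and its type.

normal form:
  refl (Eq (Vec Nat 1) (vcons Nat 0 1 (vnil Nat)) (vcons Nat 0 1 (vnil Nat))) (refl (Vec Nat 1) (vcons Nat 0 1 (vnil Nat)))
the term's type:
  Eq (Eq (Vec Nat 1) (vcons Nat 0 1 (vnil Nat)) (vcons Nat 0 1 (vnil Nat))) (refl (Vec Nat 1) (vcons Nat 0 1 (vnil Nat))) (refl (Vec Nat 1) (vcons Nat 0 1 (vnil Nat)))
observation: 6 normal-order steps normalize the term, beginning with a beta-redex.


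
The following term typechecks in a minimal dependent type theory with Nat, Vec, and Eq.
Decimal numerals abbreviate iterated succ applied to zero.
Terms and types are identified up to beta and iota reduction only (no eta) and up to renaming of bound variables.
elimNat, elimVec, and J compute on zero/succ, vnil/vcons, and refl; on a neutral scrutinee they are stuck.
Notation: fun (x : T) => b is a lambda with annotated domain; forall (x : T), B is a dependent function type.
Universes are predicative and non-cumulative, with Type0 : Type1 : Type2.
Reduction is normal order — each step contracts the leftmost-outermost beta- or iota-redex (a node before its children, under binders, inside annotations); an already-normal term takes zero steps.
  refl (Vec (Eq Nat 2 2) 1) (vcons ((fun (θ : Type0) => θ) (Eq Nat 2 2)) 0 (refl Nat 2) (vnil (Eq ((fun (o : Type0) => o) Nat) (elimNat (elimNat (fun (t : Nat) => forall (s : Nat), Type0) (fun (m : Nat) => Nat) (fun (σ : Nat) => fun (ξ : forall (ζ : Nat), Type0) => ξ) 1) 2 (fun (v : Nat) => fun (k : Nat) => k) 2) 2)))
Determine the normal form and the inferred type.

reduced normal form:
  refl (Vec (Eq Nat 2 2) 1) (vcons (Eq Nat 2 2) 0 (refl Nat 2) (vnil (Eq Nat 2 2)))
inferred type:
  Eq (Vec (Eq Nat 2 2) 1) (vcons (Eq Nat 2 2) 0 (refl Nat 2) (vnil (Eq Nat 2 2))) (vcons (Eq Nat 2 2) 0 (refl Nat 2) (vnil (Eq Nat 2 2)))
observation: the term reaches its normal form after 9 normal-order steps.


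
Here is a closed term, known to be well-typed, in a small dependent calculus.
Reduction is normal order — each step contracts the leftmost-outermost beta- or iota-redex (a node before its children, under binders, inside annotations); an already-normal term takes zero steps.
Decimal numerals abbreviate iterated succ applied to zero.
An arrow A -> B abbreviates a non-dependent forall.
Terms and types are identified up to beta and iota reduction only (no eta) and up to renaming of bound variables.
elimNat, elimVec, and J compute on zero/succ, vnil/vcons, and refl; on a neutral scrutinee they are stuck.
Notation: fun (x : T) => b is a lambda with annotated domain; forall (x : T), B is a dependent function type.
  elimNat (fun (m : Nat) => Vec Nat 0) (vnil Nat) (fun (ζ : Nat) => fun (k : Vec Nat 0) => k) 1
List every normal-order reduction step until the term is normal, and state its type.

reduction (normal order):
  elimNat (fun (m : Nat) => Vec Nat 0) (vnil Nat) (fun (ζ : Nat) => fun (k : Vec Nat 0) => k) 1
  ~> (fun (m : Nat) => fun (ζ : Vec Nat 0) => ζ) 0 (elimNat (fun (k : Nat) => Vec Nat 0) (vnil Nat) (fun (y : Nat) => fun (i : Vec Nat 0) => i) 0)
  ~> (fun (m : Vec Nat 0) => m) (elimNat (fun (ζ : Nat) => Vec Nat 0) (vnil Nat) (fun (k : Nat) => fun (y : Vec Nat 0) => y) 0)
  ~> elimNat (fun (m : Nat) => Vec Nat 0) (vnil Nat) (fun (ζ : Nat) => fun (k : Vec Nat 0) => k) 0
  ~> vnil Nat
type:
  Vec Nat 0


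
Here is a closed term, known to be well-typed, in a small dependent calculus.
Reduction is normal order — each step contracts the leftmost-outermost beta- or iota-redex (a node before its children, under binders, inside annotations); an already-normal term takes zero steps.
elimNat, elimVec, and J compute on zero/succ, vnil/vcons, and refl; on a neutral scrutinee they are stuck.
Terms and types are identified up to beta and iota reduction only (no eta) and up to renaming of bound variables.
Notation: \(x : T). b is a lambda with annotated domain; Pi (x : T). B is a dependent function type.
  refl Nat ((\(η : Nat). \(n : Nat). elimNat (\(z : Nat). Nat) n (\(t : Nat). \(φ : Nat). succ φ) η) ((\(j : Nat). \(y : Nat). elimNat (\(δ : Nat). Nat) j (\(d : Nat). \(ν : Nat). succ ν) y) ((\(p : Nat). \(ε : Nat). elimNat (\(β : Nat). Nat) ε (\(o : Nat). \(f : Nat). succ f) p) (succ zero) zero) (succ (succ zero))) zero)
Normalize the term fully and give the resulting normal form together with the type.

normal form:
  refl Nat (succ (succ (succ zero)))
inferred type:
  Eq Nat (succ (succ (succ zero))) (succ (succ (succ zero)))
observation: the first redex contracted is a beta-redex; the normal form is reached in 27 normal-order steps.


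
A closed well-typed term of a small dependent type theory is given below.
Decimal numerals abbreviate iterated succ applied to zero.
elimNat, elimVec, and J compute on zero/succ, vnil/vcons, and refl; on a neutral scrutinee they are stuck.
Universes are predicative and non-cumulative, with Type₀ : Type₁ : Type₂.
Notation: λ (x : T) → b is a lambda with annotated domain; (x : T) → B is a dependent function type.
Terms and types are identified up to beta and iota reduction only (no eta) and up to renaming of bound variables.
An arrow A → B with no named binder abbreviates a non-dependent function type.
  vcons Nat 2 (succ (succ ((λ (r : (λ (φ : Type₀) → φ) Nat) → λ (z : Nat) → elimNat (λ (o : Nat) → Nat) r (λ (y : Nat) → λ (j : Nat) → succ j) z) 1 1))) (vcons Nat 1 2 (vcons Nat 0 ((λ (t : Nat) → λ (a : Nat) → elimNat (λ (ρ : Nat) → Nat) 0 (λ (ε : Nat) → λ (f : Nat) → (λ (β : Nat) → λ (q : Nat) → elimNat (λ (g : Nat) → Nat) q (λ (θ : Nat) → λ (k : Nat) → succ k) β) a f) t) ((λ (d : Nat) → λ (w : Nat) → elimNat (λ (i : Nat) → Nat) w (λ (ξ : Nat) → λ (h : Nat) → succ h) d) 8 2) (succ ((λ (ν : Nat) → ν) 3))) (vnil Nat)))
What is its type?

the term's type:
  Vec Nat 3


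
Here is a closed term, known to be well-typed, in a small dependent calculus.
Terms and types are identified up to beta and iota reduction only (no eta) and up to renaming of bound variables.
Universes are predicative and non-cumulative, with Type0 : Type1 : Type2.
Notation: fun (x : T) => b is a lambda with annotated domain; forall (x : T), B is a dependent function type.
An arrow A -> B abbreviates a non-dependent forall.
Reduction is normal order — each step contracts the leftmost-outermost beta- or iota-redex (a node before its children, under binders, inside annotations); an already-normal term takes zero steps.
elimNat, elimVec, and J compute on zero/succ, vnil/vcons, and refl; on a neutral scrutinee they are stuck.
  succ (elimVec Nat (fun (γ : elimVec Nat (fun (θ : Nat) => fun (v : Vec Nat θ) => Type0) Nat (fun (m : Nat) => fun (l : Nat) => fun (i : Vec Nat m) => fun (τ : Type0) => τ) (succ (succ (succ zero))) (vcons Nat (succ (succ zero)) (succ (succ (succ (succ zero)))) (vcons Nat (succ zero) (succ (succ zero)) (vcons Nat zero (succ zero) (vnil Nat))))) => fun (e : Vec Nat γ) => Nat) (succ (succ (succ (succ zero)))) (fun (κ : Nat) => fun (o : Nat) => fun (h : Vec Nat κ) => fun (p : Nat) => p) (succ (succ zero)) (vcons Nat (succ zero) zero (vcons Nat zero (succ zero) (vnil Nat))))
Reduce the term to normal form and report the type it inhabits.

resulting normal form:
  succ (succ (succ (succ (succ zero))))
the term's type:
  Nat
observation: reduction starts at an elimVec iota-redex, and 11 normal-order steps reach the normal form.


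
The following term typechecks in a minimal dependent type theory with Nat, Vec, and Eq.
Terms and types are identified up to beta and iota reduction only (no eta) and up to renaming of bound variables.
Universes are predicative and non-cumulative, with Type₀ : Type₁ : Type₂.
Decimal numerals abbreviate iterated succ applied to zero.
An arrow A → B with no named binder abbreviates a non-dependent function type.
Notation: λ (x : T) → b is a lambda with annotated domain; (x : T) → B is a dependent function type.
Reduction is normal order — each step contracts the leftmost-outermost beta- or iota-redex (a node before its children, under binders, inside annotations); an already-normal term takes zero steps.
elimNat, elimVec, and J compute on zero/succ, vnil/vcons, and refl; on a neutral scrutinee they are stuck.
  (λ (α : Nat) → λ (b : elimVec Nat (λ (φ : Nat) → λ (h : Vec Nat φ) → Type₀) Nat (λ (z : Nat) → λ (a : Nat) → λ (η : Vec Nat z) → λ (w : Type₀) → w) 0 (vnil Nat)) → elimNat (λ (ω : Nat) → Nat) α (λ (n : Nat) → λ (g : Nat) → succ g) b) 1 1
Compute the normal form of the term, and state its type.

normal form:
  2
type:
  Nat


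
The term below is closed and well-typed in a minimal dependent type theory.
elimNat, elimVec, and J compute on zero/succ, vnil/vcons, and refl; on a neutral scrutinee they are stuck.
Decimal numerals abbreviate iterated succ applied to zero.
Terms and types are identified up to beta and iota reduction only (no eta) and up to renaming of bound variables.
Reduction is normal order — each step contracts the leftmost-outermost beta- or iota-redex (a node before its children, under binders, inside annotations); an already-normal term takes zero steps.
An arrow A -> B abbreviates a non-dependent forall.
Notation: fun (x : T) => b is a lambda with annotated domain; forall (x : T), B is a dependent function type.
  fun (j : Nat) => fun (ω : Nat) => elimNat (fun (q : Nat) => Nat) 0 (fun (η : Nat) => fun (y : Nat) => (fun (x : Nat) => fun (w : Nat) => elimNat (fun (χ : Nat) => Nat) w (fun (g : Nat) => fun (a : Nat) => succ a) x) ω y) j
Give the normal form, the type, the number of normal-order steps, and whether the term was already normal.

resulting normal form:
  fun (j : Nat) => fun (ω : Nat) => elimNat (fun (q : Nat) => Nat) 0 (fun (η : Nat) => fun (y : Nat) => elimNat (fun (x : Nat) => Nat) y (fun (w : Nat) => fun (χ : Nat) => succ χ) ω) j
inferred type:
  Nat -> Nat -> Nat
steps to reach normal form (normal order): 2
already normal: no
first contracted redex: a beta-redex


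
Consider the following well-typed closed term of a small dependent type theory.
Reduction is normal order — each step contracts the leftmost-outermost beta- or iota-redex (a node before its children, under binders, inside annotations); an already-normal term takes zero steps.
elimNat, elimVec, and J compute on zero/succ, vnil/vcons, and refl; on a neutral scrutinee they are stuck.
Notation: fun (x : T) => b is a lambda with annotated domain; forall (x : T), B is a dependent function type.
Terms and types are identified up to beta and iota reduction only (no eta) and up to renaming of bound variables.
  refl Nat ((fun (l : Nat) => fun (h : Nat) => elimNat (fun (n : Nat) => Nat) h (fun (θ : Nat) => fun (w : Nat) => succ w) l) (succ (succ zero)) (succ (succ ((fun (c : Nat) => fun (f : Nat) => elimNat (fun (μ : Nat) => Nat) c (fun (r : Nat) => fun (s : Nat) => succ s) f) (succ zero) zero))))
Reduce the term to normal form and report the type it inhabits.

resulting normal form:
  refl Nat (succ (succ (succ (succ (succ zero)))))
inferred type:
  Eq Nat (succ (succ (succ (succ (succ zero))))) (succ (succ (succ (succ (succ zero)))))
observation: the leftmost-outermost redex is a beta-redex, and normalization takes 12 steps.


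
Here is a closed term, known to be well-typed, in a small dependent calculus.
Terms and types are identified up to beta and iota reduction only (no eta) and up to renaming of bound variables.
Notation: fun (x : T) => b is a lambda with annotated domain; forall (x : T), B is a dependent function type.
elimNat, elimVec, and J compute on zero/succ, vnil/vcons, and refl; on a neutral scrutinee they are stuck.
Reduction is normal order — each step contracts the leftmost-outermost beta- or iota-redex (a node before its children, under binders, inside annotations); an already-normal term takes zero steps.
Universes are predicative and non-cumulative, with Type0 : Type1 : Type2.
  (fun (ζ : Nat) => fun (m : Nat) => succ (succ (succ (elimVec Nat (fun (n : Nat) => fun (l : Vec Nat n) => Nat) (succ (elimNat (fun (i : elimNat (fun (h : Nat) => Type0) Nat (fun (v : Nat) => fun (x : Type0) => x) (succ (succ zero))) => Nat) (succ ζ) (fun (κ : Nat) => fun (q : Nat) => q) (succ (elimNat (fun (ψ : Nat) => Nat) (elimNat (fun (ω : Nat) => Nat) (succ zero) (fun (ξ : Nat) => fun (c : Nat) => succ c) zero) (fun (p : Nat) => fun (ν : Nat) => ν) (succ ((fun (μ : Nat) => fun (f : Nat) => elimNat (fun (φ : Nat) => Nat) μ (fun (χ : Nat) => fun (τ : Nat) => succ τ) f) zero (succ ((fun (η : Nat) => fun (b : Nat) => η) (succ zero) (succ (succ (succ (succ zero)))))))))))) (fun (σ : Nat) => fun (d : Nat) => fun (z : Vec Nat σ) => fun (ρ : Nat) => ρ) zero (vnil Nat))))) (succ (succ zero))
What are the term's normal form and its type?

resulting normal form:
  fun (ζ : Nat) => succ (succ (succ (succ (succ (succ (succ zero))))))
inferred type:
  forall (ζ : Nat), Nat


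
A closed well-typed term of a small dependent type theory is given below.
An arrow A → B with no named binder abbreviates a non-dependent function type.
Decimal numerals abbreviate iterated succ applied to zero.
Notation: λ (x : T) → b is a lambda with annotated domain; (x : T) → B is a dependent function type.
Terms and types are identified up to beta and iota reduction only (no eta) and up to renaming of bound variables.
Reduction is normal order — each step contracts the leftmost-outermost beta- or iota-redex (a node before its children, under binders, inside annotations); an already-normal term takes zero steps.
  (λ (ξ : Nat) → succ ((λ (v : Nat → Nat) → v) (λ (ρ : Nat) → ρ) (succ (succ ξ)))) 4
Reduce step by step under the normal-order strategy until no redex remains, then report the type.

normal-order reduction:
  (λ (ξ : Nat) → succ ((λ (v : Nat → Nat) → v) (λ (ρ : Nat) → ρ) (succ (succ ξ)))) 4
  ~> succ ((λ (ξ : Nat → Nat) → ξ) (λ (v : Nat) → v) 6)
  ~> succ ((λ (ξ : Nat) → ξ) 6)
  ~> 7
the term's type:
  Nat


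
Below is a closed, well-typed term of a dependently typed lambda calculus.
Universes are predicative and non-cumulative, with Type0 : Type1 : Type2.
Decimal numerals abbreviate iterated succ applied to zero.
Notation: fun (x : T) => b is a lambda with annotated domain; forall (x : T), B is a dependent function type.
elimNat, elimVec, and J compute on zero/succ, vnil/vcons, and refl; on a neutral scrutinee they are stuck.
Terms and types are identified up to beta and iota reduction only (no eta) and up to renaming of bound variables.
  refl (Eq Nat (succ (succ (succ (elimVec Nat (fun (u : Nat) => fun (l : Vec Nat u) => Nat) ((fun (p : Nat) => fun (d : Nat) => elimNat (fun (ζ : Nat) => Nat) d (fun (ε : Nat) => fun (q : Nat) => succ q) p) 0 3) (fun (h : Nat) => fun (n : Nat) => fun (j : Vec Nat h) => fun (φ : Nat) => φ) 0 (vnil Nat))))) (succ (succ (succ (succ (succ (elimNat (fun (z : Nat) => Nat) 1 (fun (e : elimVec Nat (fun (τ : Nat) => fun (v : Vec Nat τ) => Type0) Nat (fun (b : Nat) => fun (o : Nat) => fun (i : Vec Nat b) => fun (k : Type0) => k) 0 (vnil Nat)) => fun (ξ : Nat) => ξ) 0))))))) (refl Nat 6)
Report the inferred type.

inferred type:
  Eq (Eq Nat 6 6) (refl Nat 6) (refl Nat 6)


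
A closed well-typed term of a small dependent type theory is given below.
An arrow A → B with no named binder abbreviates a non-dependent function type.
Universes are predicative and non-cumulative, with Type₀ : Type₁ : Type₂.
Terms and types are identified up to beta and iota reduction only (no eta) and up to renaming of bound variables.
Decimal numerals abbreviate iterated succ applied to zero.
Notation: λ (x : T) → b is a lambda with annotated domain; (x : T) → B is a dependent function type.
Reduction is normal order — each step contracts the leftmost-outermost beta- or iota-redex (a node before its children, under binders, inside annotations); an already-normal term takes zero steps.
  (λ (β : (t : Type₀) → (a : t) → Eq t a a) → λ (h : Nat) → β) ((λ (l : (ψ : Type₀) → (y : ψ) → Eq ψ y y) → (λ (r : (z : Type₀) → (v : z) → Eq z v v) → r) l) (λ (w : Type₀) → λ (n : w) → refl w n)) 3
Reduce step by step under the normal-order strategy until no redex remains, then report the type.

normal-order reduction sequence:
  (λ (β : (t : Type₀) → (a : t) → Eq t a a) → λ (h : Nat) → β) ((λ (l : (ψ : Type₀) → (y : ψ) → Eq ψ y y) → (λ (r : (z : Type₀) → (v : z) → Eq z v v) → r) l) (λ (w : Type₀) → λ (n : w) → refl w n)) 3
  ~> (λ (β : Nat) → (λ (t : (a : Type₀) → (h : a) → Eq a h h) → (λ (l : (ψ : Type₀) → (y : ψ) → Eq ψ y y) → l) t) (λ (r : Type₀) → λ (z : r) → refl r z)) 3
  ~> (λ (β : (t : Type₀) → (a : t) → Eq t a a) → (λ (h : (l : Type₀) → (ψ : l) → Eq l ψ ψ) → h) β) (λ (y : Type₀) → λ (r : y) → refl y r)
  ~> (λ (β : (t : Type₀) → (a : t) → Eq t a a) → β) (λ (h : Type₀) → λ (l : h) → refl h l)
  ~> λ (β : Type₀) → λ (t : β) → refl β t
type:
  (β : Type₀) → (t : β) → Eq β t t


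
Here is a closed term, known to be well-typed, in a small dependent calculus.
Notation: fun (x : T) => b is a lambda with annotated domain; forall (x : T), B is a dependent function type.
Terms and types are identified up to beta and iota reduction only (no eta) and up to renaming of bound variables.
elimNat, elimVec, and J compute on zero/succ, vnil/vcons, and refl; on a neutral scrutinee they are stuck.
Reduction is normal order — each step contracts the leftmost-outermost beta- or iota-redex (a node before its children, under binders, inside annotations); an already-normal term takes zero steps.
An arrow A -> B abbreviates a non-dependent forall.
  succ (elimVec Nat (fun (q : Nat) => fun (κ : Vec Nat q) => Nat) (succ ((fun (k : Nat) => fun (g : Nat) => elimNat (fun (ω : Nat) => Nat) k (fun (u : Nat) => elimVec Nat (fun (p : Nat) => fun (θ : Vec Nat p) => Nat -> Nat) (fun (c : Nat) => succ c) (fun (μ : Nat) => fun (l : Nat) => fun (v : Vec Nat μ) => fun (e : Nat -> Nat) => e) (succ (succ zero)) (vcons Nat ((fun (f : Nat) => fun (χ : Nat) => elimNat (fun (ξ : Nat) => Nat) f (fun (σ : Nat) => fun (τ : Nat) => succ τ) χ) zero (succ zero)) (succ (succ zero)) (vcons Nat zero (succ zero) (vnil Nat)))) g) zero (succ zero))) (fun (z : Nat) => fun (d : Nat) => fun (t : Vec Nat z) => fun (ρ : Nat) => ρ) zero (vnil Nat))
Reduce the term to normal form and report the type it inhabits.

normal form:
  succ (succ (succ zero))
the term's type:
  Nat


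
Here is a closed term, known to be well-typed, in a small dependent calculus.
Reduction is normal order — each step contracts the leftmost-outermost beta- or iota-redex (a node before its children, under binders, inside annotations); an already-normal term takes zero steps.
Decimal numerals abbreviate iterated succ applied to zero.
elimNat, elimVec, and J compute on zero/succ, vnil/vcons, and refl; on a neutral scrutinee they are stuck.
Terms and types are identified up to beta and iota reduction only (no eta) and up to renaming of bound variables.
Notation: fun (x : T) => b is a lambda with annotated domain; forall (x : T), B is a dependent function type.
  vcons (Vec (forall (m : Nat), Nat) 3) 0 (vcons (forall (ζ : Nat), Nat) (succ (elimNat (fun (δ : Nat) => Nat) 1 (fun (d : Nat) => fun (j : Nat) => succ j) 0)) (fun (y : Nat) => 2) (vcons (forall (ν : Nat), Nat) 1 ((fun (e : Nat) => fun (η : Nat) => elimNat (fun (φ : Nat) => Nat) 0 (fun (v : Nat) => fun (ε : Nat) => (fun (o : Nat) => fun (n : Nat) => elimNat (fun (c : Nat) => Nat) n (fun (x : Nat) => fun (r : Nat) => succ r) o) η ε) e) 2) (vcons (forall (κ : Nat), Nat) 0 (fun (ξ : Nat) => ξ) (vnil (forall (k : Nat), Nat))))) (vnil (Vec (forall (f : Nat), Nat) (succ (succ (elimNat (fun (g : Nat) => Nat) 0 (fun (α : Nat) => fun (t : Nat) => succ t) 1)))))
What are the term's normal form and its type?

reduced normal form:
  vcons (Vec (forall (m : Nat), Nat) 3) 0 (vcons (forall (ζ : Nat), Nat) 2 (fun (δ : Nat) => 2) (vcons (forall (d : Nat), Nat) 1 (fun (j : Nat) => elimNat (fun (y : Nat) => Nat) (elimNat (fun (ν : Nat) => Nat) 0 (fun (e : Nat) => fun (η : Nat) => succ η) j) (fun (φ : Nat) => fun (v : Nat) => succ v) j) (vcons (forall (ε : Nat), Nat) 0 (fun (o : Nat) => o) (vnil (forall (n : Nat), Nat))))) (vnil (Vec (forall (c : Nat), Nat) 3))
the term's type:
  Vec (Vec (forall (m : Nat), Nat) 3) 1
observation: 17 normal-order steps separate the term from its normal form.


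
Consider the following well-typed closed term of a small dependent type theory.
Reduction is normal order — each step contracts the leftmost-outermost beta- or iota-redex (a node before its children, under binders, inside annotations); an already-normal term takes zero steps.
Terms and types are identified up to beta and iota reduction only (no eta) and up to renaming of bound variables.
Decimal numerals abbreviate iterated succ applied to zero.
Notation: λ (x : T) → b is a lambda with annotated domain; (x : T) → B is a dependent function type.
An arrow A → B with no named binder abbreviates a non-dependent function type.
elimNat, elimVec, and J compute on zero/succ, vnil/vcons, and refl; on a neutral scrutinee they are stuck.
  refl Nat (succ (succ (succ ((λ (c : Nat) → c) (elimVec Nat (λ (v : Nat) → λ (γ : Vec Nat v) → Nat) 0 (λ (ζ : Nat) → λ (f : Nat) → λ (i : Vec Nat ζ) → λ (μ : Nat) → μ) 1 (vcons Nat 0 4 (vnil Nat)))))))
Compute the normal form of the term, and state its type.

reduced normal form:
  refl Nat 3
type:
  Eq Nat 3 3


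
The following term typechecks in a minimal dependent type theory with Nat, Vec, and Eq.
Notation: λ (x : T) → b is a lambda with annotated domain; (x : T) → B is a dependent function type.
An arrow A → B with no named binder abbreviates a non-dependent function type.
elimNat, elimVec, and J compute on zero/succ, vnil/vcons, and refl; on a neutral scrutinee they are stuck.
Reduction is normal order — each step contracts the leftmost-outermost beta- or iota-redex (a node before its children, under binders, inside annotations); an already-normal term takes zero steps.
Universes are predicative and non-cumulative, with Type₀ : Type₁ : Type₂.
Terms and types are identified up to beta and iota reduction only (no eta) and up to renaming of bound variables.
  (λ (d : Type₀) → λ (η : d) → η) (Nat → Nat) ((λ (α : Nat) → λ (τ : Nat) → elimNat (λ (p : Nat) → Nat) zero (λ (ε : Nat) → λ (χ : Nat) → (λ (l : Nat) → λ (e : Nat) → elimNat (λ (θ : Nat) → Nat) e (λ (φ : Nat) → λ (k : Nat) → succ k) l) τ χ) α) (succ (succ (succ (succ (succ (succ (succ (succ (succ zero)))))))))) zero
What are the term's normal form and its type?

resulting normal form:
  zero
type:
  Nat


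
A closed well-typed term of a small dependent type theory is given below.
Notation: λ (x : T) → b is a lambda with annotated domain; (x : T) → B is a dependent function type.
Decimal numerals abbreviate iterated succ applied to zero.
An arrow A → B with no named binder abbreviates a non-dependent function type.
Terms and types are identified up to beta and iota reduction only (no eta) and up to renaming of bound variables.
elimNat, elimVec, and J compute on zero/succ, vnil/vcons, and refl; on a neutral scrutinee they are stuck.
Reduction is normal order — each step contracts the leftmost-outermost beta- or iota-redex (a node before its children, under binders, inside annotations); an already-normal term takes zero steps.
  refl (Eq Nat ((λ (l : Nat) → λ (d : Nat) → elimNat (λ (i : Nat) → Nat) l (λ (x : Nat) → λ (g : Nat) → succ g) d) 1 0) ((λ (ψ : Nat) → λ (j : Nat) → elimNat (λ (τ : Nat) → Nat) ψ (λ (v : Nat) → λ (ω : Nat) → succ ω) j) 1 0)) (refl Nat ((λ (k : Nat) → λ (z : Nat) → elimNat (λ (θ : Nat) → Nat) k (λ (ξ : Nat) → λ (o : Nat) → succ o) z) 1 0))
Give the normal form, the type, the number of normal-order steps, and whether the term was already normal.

resulting normal form:
  refl (Eq Nat 1 1) (refl Nat 1)
the term's type:
  Eq (Eq Nat 1 1) (refl Nat 1) (refl Nat 1)
steps to reach normal form (normal order): 9
term was already normal: no
first redex: a beta-redex


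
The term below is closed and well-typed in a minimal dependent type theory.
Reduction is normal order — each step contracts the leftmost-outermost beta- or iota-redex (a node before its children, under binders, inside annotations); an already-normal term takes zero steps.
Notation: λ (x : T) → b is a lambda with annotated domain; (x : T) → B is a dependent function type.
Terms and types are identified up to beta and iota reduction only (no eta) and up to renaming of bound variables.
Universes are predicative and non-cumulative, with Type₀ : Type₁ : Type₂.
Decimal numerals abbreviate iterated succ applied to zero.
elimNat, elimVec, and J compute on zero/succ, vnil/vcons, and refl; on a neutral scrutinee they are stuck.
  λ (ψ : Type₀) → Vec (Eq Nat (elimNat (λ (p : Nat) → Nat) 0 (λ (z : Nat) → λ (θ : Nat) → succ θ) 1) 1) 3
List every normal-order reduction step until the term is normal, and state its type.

normal-order reduction:
  λ (ψ : Type₀) → Vec (Eq Nat (elimNat (λ (p : Nat) → Nat) 0 (λ (z : Nat) → λ (θ : Nat) → succ θ) 1) 1) 3
  ~> λ (ψ : Type₀) → Vec (Eq Nat ((λ (p : Nat) → λ (z : Nat) → succ z) 0 (elimNat (λ (θ : Nat) → Nat) 0 (λ (τ : Nat) → λ (m : Nat) → succ m) 0)) 1) 3
  ~> λ (ψ : Type₀) → Vec (Eq Nat ((λ (p : Nat) → succ p) (elimNat (λ (z : Nat) → Nat) 0 (λ (θ : Nat) → λ (τ : Nat) → succ τ) 0)) 1) 3
  ~> λ (ψ : Type₀) → Vec (Eq Nat (succ (elimNat (λ (p : Nat) → Nat) 0 (λ (z : Nat) → λ (θ : Nat) → succ θ) 0)) 1) 3
  ~> λ (ψ : Type₀) → Vec (Eq Nat 1 1) 3
inferred type:
  (ψ : Type₀) → Type₀
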